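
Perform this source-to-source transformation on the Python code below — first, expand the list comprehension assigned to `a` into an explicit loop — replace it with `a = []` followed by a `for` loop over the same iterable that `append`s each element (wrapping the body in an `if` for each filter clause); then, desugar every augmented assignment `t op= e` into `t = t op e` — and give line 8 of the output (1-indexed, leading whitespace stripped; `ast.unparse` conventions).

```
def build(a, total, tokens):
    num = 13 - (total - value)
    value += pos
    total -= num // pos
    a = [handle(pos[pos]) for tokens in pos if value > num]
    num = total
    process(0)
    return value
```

Transformed code:
def build(a, total, tokens):
    num = 13 - (total - value)
    value = value + pos
    total = total - num // pos
    a = []
    for tokens in pos:
        if value > num:
            a.append(handle(pos[pos]))
    num = total
    process(0)
    return value

a.append(handle(pos[pos]))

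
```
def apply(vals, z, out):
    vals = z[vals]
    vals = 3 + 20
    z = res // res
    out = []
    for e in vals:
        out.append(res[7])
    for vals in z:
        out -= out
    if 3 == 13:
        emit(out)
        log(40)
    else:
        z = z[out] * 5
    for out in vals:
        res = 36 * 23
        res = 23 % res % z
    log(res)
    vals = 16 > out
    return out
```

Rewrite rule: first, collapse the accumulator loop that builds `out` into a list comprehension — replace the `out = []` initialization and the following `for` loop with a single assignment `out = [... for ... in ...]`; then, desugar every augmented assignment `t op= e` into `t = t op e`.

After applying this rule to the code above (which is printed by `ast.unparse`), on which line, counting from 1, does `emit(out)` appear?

9

Transformed code:
def apply(vals, z, out):
    vals = z[vals]
    vals = 3 + 20
    z = res // res
    out = [res[7] for e in vals]
    for vals in z:
        out = out - out
    if 3 == 13:
        emit(out)
        log(40)
    else:
        z = z[out] * 5
    for out in vals:
        res = 36 * 23
        res = 23 % res % z
    log(res)
    vals = 16 > out
    return out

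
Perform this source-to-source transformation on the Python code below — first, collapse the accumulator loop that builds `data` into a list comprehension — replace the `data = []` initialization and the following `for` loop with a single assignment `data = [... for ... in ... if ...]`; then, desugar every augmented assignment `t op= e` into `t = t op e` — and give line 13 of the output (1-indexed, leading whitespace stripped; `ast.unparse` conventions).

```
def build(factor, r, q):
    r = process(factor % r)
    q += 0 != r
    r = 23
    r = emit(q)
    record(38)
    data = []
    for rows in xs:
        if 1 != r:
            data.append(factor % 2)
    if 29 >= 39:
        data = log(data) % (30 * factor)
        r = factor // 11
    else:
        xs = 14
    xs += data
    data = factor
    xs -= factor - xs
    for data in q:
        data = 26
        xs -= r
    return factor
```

Transformed code:
def build(factor, r, q):
    r = process(factor % r)
    q = q + (0 != r)
    r = 23
    r = emit(q)
    record(38)
    data = [factor % 2 for rows in xs if 1 != r]
    if 29 >= 39:
        data = log(data) % (30 * factor)
        r = factor // 11
    else:
        xs = 14
    xs = xs + data
    data = factor
    xs = xs - (factor - xs)
    for data in q:
        data = 26
        xs = xs - r
    return factor

xs = xs + data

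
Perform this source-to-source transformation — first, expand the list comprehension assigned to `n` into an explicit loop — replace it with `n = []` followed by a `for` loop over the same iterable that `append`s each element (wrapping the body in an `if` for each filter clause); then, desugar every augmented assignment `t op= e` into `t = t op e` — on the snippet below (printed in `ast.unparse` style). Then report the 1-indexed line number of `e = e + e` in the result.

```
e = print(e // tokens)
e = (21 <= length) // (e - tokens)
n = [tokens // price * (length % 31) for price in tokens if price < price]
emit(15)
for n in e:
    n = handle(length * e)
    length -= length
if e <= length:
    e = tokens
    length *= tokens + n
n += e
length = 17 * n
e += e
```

Transformed code:
e = print(e // tokens)
e = (21 <= length) // (e - tokens)
n = []
for price in tokens:
    if price < price:
        n.append(tokens // price * (length % 31))
emit(15)
for n in e:
    n = handle(length * e)
    length = length - length
if e <= length:
    e = tokens
    length = length * (tokens + n)
n = n + e
length = 17 * n
e = e + e

16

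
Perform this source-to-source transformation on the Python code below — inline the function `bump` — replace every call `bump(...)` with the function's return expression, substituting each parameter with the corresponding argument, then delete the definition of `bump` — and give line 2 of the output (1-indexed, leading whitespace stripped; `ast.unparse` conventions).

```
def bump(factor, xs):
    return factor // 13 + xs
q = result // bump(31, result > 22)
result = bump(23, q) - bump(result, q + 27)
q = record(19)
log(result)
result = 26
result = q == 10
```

Transformed code:
q = result // (31 // 13 + (result > 22))
result = 23 // 13 + q - (result // 13 + (q + 27))
q = record(19)
log(result)
result = 26
result = q == 10

result = 23 // 13 + q - (result // 13 + (q + 27))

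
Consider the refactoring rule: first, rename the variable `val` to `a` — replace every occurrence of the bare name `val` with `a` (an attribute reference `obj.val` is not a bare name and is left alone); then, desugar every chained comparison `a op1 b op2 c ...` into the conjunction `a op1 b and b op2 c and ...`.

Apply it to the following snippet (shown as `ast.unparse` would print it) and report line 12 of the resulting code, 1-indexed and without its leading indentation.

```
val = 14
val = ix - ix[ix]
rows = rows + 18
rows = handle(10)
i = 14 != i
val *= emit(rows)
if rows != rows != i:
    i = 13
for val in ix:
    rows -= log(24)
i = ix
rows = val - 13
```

Transformed code:
a = 14
a = ix - ix[ix]
rows = rows + 18
rows = handle(10)
i = 14 != i
a *= emit(rows)
if rows != rows and rows != i:
    i = 13
for a in ix:
    rows -= log(24)
i = ix
rows = a - 13

rows = a - 13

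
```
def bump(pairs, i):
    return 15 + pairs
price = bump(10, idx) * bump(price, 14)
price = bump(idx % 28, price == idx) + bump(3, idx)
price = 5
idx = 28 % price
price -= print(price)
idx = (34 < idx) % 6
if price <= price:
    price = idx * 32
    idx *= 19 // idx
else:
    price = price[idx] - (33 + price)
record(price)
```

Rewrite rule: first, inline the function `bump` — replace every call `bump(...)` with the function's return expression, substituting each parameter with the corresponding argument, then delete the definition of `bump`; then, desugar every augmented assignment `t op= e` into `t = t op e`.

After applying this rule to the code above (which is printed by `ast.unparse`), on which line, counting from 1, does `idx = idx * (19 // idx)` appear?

Transformed code:
price = (15 + 10) * (15 + price)
price = 15 + idx % 28 + (15 + 3)
price = 5
idx = 28 % price
price = price - print(price)
idx = (34 < idx) % 6
if price <= price:
    price = idx * 32
    idx = idx * (19 // idx)
else:
    price = price[idx] - (33 + price)
record(price)

9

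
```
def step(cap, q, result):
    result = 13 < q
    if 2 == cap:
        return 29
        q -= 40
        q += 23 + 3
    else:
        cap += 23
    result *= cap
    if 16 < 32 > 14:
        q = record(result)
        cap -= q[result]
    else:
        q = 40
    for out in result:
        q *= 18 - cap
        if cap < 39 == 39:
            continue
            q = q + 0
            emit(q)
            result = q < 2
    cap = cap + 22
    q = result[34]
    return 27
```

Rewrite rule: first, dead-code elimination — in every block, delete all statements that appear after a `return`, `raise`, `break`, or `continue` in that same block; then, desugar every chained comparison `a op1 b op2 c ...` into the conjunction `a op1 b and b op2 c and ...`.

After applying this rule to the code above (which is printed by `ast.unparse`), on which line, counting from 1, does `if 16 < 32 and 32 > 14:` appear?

Transformed code:
def step(cap, q, result):
    result = 13 < q
    if 2 == cap:
        return 29
    else:
        cap += 23
    result *= cap
    if 16 < 32 and 32 > 14:
        q = record(result)
        cap -= q[result]
    else:
        q = 40
    for out in result:
        q *= 18 - cap
        if cap < 39 and 39 == 39:
            continue
    cap = cap + 22
    q = result[34]
    return 27

8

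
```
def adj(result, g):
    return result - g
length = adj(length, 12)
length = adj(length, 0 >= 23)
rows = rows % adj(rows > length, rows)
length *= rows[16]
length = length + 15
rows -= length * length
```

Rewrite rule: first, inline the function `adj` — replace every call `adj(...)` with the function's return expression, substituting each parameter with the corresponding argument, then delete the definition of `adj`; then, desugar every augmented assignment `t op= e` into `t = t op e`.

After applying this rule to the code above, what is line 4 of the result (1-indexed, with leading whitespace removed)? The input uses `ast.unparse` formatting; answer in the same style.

Transformed code:
length = length - 12
length = length - (0 >= 23)
rows = rows % ((rows > length) - rows)
length = length * rows[16]
length = length + 15
rows = rows - length * length

length = length * rows[16]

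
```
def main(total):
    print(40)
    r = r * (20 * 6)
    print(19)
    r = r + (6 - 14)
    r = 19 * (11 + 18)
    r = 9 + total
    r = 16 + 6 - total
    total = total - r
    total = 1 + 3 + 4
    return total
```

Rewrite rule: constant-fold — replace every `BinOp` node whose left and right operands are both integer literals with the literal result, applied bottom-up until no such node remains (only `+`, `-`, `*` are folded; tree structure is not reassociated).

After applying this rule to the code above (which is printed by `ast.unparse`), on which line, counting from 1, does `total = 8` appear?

10

Transformed code:
def main(total):
    print(40)
    r = r * 120
    print(19)
    r = r + -8
    r = 551
    r = 9 + total
    r = 22 - total
    total = total - r
    total = 8
    return total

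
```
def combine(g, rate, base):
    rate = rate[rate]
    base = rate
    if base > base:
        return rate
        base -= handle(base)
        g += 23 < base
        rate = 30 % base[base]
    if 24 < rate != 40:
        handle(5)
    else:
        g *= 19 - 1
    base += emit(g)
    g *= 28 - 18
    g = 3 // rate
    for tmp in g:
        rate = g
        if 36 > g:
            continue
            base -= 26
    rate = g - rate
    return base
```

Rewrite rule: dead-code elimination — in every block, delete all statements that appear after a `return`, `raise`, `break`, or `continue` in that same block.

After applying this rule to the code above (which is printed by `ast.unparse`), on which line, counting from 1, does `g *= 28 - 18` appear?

11

Transformed code:
def combine(g, rate, base):
    rate = rate[rate]
    base = rate
    if base > base:
        return rate
    if 24 < rate != 40:
        handle(5)
    else:
        g *= 19 - 1
    base += emit(g)
    g *= 28 - 18
    g = 3 // rate
    for tmp in g:
        rate = g
        if 36 > g:
            continue
    rate = g - rate
    return base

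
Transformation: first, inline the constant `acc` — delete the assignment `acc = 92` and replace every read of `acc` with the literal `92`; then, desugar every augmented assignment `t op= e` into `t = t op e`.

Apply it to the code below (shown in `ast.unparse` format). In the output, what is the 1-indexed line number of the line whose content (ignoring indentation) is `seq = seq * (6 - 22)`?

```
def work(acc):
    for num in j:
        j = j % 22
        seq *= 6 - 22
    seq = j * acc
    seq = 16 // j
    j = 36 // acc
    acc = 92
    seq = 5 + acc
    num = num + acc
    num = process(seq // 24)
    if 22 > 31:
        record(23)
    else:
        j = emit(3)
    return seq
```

4

Transformed code:
def work(acc):
    for num in j:
        j = j % 22
        seq = seq * (6 - 22)
    seq = j * 92
    seq = 16 // j
    j = 36 // 92
    seq = 5 + 92
    num = num + 92
    num = process(seq // 24)
    if 22 > 31:
        record(23)
    else:
        j = emit(3)
    return seq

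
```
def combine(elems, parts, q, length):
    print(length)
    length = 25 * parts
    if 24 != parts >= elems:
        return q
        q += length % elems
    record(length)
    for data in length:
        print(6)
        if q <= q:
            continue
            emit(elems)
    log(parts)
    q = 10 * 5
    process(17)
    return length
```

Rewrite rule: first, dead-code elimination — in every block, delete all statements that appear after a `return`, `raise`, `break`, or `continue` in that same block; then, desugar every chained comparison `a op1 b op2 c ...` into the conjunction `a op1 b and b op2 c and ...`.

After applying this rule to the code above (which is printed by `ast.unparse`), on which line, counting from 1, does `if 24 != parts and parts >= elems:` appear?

4

Transformed code:
def combine(elems, parts, q, length):
    print(length)
    length = 25 * parts
    if 24 != parts and parts >= elems:
        return q
    record(length)
    for data in length:
        print(6)
        if q <= q:
            continue
    log(parts)
    q = 10 * 5
    process(17)
    return length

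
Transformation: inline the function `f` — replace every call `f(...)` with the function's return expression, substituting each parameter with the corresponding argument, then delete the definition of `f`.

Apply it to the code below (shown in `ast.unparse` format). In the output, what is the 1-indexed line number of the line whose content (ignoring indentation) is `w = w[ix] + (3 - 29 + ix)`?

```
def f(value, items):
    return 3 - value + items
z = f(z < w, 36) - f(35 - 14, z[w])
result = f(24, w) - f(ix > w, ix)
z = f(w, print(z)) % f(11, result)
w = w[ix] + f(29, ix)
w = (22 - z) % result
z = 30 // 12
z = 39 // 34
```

4

Transformed code:
z = 3 - (z < w) + 36 - (3 - (35 - 14) + z[w])
result = 3 - 24 + w - (3 - (ix > w) + ix)
z = (3 - w + print(z)) % (3 - 11 + result)
w = w[ix] + (3 - 29 + ix)
w = (22 - z) % result
z = 30 // 12
z = 39 // 34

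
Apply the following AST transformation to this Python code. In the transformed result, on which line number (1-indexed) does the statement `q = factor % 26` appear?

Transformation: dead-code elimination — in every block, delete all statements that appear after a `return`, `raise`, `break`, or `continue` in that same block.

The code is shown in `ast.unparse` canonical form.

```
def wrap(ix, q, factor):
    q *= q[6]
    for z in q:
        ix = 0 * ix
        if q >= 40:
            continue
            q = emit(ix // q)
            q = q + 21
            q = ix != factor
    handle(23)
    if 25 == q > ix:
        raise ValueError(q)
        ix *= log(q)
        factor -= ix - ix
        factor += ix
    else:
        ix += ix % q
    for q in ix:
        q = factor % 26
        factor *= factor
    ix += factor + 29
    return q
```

Transformed code:
def wrap(ix, q, factor):
    q *= q[6]
    for z in q:
        ix = 0 * ix
        if q >= 40:
            continue
    handle(23)
    if 25 == q > ix:
        raise ValueError(q)
    else:
        ix += ix % q
    for q in ix:
        q = factor % 26
        factor *= factor
    ix += factor + 29
    return q

13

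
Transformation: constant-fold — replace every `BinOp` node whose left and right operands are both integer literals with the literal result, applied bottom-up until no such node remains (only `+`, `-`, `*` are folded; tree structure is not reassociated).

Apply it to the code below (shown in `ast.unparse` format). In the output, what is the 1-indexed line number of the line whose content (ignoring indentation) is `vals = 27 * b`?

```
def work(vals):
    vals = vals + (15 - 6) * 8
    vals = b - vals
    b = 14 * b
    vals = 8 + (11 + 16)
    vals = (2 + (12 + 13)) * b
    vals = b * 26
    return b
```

Transformed code:
def work(vals):
    vals = vals + 72
    vals = b - vals
    b = 14 * b
    vals = 35
    vals = 27 * b
    vals = b * 26
    return b

6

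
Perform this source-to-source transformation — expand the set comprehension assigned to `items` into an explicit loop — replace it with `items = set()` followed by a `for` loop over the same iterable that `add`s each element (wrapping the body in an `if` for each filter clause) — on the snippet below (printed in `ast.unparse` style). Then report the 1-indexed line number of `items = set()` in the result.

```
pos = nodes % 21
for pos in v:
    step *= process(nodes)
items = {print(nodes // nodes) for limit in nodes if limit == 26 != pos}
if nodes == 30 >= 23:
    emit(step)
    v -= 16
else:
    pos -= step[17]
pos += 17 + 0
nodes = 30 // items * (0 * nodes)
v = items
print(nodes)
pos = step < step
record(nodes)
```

4

Transformed code:
pos = nodes % 21
for pos in v:
    step *= process(nodes)
items = set()
for limit in nodes:
    if limit == 26 != pos:
        items.add(print(nodes // nodes))
if nodes == 30 >= 23:
    emit(step)
    v -= 16
else:
    pos -= step[17]
pos += 17 + 0
nodes = 30 // items * (0 * nodes)
v = items
print(nodes)
pos = step < step
record(nodes)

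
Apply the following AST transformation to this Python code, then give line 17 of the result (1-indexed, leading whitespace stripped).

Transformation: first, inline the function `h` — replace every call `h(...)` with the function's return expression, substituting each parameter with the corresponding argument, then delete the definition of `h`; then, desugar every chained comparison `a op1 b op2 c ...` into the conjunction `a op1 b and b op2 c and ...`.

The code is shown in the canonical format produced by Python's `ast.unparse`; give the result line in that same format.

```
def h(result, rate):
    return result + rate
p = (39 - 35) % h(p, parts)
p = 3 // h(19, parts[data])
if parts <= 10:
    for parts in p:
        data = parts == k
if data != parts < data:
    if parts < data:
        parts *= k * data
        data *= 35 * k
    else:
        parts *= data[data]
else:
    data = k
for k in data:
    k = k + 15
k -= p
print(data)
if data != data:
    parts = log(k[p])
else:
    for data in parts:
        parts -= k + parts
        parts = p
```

print(data)

Transformed code:
p = (39 - 35) % (p + parts)
p = 3 // (19 + parts[data])
if parts <= 10:
    for parts in p:
        data = parts == k
if data != parts and parts < data:
    if parts < data:
        parts *= k * data
        data *= 35 * k
    else:
        parts *= data[data]
else:
    data = k
for k in data:
    k = k + 15
k -= p
print(data)
if data != data:
    parts = log(k[p])
else:
    for data in parts:
        parts -= k + parts
        parts = p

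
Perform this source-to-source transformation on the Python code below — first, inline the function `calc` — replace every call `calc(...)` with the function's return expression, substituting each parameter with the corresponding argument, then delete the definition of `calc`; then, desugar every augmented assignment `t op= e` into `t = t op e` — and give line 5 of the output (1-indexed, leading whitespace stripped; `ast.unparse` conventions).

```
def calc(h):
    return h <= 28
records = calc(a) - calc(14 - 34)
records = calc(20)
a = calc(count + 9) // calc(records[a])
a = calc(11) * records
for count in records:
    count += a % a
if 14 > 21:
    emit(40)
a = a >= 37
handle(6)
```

Transformed code:
records = (a <= 28) - (14 - 34 <= 28)
records = 20 <= 28
a = (count + 9 <= 28) // (records[a] <= 28)
a = (11 <= 28) * records
for count in records:
    count = count + a % a
if 14 > 21:
    emit(40)
a = a >= 37
handle(6)

for count in records:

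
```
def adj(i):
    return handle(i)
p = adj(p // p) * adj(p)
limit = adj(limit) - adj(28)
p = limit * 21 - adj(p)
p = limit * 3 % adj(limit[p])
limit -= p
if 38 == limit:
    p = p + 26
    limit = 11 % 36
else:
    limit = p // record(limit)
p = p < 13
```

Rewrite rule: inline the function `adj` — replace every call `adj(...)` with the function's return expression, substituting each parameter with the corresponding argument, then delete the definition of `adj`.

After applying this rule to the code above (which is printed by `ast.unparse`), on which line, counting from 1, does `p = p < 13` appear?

Transformed code:
p = handle(p // p) * handle(p)
limit = handle(limit) - handle(28)
p = limit * 21 - handle(p)
p = limit * 3 % handle(limit[p])
limit -= p
if 38 == limit:
    p = p + 26
    limit = 11 % 36
else:
    limit = p // record(limit)
p = p < 13

11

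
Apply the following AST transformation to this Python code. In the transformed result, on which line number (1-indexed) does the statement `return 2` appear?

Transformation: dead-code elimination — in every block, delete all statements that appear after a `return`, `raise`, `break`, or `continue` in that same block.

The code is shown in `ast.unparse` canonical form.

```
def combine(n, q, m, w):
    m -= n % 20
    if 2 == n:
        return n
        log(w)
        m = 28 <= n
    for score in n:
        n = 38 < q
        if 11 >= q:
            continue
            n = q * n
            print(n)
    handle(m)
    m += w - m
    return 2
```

11

Transformed code:
def combine(n, q, m, w):
    m -= n % 20
    if 2 == n:
        return n
    for score in n:
        n = 38 < q
        if 11 >= q:
            continue
    handle(m)
    m += w - m
    return 2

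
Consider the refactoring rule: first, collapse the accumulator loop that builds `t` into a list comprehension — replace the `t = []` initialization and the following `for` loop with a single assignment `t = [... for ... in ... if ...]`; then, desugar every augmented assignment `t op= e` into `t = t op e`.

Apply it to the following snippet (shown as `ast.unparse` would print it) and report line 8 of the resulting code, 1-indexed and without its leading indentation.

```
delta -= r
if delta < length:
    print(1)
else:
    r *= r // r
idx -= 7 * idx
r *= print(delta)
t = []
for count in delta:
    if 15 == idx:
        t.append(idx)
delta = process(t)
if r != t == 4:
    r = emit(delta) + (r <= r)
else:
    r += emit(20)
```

Transformed code:
delta = delta - r
if delta < length:
    print(1)
else:
    r = r * (r // r)
idx = idx - 7 * idx
r = r * print(delta)
t = [idx for count in delta if 15 == idx]
delta = process(t)
if r != t == 4:
    r = emit(delta) + (r <= r)
else:
    r = r + emit(20)

t = [idx for count in delta if 15 == idx]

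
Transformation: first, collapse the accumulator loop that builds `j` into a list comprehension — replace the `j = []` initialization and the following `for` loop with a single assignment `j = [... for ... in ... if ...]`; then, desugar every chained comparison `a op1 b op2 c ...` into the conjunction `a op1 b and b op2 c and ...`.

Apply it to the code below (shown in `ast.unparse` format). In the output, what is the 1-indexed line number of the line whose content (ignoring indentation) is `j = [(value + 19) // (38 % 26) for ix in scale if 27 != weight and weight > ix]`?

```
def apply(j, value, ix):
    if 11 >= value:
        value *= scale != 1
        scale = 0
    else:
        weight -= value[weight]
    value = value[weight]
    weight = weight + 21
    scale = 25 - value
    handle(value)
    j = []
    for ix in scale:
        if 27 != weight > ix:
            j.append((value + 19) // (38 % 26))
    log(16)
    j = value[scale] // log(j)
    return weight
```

Transformed code:
def apply(j, value, ix):
    if 11 >= value:
        value *= scale != 1
        scale = 0
    else:
        weight -= value[weight]
    value = value[weight]
    weight = weight + 21
    scale = 25 - value
    handle(value)
    j = [(value + 19) // (38 % 26) for ix in scale if 27 != weight and weight > ix]
    log(16)
    j = value[scale] // log(j)
    return weight

11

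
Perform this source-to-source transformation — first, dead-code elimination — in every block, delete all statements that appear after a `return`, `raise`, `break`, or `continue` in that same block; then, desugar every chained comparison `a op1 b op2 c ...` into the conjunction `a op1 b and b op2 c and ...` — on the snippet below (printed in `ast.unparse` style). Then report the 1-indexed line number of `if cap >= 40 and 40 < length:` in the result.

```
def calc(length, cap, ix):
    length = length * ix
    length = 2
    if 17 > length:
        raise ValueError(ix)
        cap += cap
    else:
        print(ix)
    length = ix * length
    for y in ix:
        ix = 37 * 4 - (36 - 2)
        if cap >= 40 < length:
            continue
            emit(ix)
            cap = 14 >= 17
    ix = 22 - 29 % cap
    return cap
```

11

Transformed code:
def calc(length, cap, ix):
    length = length * ix
    length = 2
    if 17 > length:
        raise ValueError(ix)
    else:
        print(ix)
    length = ix * length
    for y in ix:
        ix = 37 * 4 - (36 - 2)
        if cap >= 40 and 40 < length:
            continue
    ix = 22 - 29 % cap
    return cap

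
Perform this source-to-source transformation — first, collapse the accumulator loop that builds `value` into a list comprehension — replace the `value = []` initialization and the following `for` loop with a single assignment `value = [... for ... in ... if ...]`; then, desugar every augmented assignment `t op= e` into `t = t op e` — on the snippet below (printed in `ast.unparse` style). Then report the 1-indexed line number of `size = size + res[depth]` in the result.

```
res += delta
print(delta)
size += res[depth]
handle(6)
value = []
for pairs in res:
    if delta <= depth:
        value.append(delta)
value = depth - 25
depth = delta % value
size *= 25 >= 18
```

3

Transformed code:
res = res + delta
print(delta)
size = size + res[depth]
handle(6)
value = [delta for pairs in res if delta <= depth]
value = depth - 25
depth = delta % value
size = size * (25 >= 18)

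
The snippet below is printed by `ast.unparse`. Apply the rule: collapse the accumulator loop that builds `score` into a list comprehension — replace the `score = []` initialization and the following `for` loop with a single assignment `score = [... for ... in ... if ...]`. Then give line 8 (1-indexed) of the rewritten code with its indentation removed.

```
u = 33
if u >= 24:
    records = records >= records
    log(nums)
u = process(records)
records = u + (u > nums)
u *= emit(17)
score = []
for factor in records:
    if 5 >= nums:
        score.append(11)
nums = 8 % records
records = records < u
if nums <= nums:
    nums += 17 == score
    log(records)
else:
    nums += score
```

Transformed code:
u = 33
if u >= 24:
    records = records >= records
    log(nums)
u = process(records)
records = u + (u > nums)
u *= emit(17)
score = [11 for factor in records if 5 >= nums]
nums = 8 % records
records = records < u
if nums <= nums:
    nums += 17 == score
    log(records)
else:
    nums += score

score = [11 for factor in records if 5 >= nums]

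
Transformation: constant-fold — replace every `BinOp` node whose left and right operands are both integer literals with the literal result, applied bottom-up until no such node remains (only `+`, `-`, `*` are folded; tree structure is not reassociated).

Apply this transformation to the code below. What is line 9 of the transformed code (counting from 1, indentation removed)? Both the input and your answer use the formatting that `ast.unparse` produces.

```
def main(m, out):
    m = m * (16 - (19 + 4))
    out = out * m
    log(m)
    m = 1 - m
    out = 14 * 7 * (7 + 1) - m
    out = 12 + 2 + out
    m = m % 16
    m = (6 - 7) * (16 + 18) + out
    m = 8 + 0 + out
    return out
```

m = -34 + out

Transformed code:
def main(m, out):
    m = m * -7
    out = out * m
    log(m)
    m = 1 - m
    out = 784 - m
    out = 14 + out
    m = m % 16
    m = -34 + out
    m = 8 + out
    return out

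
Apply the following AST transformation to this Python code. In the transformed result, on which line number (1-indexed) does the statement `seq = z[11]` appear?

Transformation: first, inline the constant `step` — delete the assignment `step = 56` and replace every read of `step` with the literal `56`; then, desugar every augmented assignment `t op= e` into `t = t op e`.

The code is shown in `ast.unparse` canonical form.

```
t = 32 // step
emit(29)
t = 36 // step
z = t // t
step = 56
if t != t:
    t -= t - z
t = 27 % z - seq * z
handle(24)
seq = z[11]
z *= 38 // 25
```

9

Transformed code:
t = 32 // 56
emit(29)
t = 36 // 56
z = t // t
if t != t:
    t = t - (t - z)
t = 27 % z - seq * z
handle(24)
seq = z[11]
z = z * (38 // 25)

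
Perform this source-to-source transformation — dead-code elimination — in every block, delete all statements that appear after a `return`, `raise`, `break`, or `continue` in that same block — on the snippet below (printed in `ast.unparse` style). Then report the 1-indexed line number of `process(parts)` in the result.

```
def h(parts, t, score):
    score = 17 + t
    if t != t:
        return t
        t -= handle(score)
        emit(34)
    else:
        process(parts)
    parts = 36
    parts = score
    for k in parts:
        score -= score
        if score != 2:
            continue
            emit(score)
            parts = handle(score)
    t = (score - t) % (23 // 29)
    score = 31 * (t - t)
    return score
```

6

Transformed code:
def h(parts, t, score):
    score = 17 + t
    if t != t:
        return t
    else:
        process(parts)
    parts = 36
    parts = score
    for k in parts:
        score -= score
        if score != 2:
            continue
    t = (score - t) % (23 // 29)
    score = 31 * (t - t)
    return score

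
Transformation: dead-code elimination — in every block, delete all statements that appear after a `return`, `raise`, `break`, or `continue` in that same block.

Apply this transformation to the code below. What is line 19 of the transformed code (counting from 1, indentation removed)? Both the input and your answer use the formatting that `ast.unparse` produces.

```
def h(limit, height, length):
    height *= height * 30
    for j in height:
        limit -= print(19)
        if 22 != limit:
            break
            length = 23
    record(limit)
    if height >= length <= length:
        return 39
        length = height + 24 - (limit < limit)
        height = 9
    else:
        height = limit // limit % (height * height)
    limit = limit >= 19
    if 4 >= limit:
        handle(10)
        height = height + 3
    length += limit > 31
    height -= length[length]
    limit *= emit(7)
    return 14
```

return 14

Transformed code:
def h(limit, height, length):
    height *= height * 30
    for j in height:
        limit -= print(19)
        if 22 != limit:
            break
    record(limit)
    if height >= length <= length:
        return 39
    else:
        height = limit // limit % (height * height)
    limit = limit >= 19
    if 4 >= limit:
        handle(10)
        height = height + 3
    length += limit > 31
    height -= length[length]
    limit *= emit(7)
    return 14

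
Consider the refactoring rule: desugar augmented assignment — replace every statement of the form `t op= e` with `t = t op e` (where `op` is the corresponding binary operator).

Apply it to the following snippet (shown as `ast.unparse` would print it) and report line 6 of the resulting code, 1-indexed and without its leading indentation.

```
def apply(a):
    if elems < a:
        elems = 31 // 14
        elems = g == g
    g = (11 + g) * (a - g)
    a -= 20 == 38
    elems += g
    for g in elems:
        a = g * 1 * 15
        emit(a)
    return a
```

Transformed code:
def apply(a):
    if elems < a:
        elems = 31 // 14
        elems = g == g
    g = (11 + g) * (a - g)
    a = a - (20 == 38)
    elems = elems + g
    for g in elems:
        a = g * 1 * 15
        emit(a)
    return a

a = a - (20 == 38)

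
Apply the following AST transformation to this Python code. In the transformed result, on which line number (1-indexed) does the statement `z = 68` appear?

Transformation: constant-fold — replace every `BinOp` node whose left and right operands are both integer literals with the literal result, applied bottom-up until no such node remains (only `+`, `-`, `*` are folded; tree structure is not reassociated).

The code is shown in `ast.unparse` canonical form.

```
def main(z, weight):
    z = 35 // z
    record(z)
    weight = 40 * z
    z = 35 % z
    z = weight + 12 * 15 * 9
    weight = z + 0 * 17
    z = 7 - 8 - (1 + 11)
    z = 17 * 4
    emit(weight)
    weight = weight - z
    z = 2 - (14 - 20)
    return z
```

9

Transformed code:
def main(z, weight):
    z = 35 // z
    record(z)
    weight = 40 * z
    z = 35 % z
    z = weight + 1620
    weight = z + 0
    z = -13
    z = 68
    emit(weight)
    weight = weight - z
    z = 8
    return z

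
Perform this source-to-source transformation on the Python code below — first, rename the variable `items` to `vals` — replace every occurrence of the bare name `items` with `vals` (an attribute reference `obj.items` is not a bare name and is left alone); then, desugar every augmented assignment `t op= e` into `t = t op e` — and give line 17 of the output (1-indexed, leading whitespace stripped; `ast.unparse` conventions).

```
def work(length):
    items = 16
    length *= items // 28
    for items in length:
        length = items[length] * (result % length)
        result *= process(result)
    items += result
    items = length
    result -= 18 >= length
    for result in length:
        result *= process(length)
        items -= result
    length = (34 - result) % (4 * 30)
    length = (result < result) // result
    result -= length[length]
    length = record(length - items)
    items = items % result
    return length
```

vals = vals % result

Transformed code:
def work(length):
    vals = 16
    length = length * (vals // 28)
    for vals in length:
        length = vals[length] * (result % length)
        result = result * process(result)
    vals = vals + result
    vals = length
    result = result - (18 >= length)
    for result in length:
        result = result * process(length)
        vals = vals - result
    length = (34 - result) % (4 * 30)
    length = (result < result) // result
    result = result - length[length]
    length = record(length - vals)
    vals = vals % result
    return length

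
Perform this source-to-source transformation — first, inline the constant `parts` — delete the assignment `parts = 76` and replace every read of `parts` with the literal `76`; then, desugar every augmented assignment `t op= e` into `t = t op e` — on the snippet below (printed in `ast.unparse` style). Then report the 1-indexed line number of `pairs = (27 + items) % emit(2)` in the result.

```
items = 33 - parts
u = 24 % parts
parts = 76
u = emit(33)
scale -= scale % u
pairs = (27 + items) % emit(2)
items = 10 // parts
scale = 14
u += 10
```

5

Transformed code:
items = 33 - 76
u = 24 % 76
u = emit(33)
scale = scale - scale % u
pairs = (27 + items) % emit(2)
items = 10 // 76
scale = 14
u = u + 10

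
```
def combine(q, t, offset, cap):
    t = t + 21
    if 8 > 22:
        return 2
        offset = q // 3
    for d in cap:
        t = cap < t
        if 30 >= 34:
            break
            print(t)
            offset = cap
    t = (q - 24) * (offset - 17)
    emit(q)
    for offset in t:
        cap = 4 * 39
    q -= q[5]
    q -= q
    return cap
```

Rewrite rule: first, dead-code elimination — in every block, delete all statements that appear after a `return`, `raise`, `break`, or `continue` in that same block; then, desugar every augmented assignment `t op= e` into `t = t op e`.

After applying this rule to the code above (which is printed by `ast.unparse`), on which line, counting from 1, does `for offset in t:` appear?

Transformed code:
def combine(q, t, offset, cap):
    t = t + 21
    if 8 > 22:
        return 2
    for d in cap:
        t = cap < t
        if 30 >= 34:
            break
    t = (q - 24) * (offset - 17)
    emit(q)
    for offset in t:
        cap = 4 * 39
    q = q - q[5]
    q = q - q
    return cap

11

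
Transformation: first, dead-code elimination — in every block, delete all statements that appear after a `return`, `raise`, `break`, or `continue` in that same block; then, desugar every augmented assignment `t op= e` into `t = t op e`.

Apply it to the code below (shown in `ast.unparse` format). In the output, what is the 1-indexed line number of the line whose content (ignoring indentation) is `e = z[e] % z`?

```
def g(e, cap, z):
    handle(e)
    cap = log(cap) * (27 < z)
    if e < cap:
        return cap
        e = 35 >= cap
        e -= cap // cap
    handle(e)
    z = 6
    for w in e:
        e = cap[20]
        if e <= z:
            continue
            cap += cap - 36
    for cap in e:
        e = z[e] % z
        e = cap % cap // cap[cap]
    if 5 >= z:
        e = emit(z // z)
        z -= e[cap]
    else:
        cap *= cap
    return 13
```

Transformed code:
def g(e, cap, z):
    handle(e)
    cap = log(cap) * (27 < z)
    if e < cap:
        return cap
    handle(e)
    z = 6
    for w in e:
        e = cap[20]
        if e <= z:
            continue
    for cap in e:
        e = z[e] % z
        e = cap % cap // cap[cap]
    if 5 >= z:
        e = emit(z // z)
        z = z - e[cap]
    else:
        cap = cap * cap
    return 13

13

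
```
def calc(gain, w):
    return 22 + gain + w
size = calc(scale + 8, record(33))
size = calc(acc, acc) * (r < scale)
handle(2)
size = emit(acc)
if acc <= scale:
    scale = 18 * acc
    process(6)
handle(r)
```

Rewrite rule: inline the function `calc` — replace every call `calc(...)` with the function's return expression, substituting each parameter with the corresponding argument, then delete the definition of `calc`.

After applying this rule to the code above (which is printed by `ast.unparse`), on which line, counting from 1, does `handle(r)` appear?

8

Transformed code:
size = 22 + (scale + 8) + record(33)
size = (22 + acc + acc) * (r < scale)
handle(2)
size = emit(acc)
if acc <= scale:
    scale = 18 * acc
    process(6)
handle(r)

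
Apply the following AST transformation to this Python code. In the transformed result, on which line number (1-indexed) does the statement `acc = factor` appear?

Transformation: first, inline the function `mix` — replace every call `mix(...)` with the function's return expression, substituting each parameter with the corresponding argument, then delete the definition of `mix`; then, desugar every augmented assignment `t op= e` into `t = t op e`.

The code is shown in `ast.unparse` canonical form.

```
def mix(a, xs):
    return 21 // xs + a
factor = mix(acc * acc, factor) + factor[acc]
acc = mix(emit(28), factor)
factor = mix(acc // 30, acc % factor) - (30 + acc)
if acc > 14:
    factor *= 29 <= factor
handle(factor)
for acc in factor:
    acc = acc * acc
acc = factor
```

Transformed code:
factor = 21 // factor + acc * acc + factor[acc]
acc = 21 // factor + emit(28)
factor = 21 // (acc % factor) + acc // 30 - (30 + acc)
if acc > 14:
    factor = factor * (29 <= factor)
handle(factor)
for acc in factor:
    acc = acc * acc
acc = factor

9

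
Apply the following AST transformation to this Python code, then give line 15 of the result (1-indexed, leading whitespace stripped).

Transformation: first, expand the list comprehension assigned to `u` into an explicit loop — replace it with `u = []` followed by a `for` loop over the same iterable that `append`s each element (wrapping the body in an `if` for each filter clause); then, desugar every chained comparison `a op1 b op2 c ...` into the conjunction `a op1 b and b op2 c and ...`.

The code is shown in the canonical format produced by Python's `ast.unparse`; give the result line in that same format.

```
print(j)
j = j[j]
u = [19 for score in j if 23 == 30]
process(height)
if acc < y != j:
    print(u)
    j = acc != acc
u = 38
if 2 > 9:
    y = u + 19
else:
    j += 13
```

Transformed code:
print(j)
j = j[j]
u = []
for score in j:
    if 23 == 30:
        u.append(19)
process(height)
if acc < y and y != j:
    print(u)
    j = acc != acc
u = 38
if 2 > 9:
    y = u + 19
else:
    j += 13

j += 13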